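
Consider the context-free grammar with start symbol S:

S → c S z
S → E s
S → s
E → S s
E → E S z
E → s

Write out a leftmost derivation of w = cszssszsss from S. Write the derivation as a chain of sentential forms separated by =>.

S => Es => Sss => Esss => ESzsss => SsSzsss => cSzsSzsss => cszsSzsss => cszsEszsss => cszssszsss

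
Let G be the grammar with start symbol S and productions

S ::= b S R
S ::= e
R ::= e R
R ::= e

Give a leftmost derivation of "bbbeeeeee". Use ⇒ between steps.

S⇒bSR⇒bbSRR⇒bbbSRRR⇒bbbeRRR⇒bbbeeRR⇒bbbeeeRR⇒bbbeeeeRR⇒bbbeeeeeR⇒bbbeeeeee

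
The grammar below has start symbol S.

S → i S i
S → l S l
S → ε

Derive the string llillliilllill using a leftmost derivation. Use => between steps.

S => lSl   [S → l S l]
lSl => llSll   [S → l S l]
llSll => lliSill   [S → i S i]
lliSill => llilSlill   [S → l S l]
llilSlill => llillSllill   [S → l S l]
llillSllill => llilllSlllill   [S → l S l]
llilllSlllill => llillliSilllill   [S → i S i]
llillliSilllill => llillliilllill   [S → ε]

S => lSl => llSll => lliSill => llilSlill => llillSllill => llilllSlllill => llillliSilllill => llillliilllill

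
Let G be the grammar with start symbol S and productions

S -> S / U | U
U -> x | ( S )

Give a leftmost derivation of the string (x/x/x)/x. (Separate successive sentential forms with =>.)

S=>S/U=>U/U=>(S)/U=>(S/U)/U=>(S/U/U)/U=>(U/U/U)/U=>(x/U/U)/U=>(x/x/U)/U=>(x/x/x)/U=>(x/x/x)/x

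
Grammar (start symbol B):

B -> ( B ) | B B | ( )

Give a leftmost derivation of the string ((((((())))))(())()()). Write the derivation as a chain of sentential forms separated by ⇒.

B ⇒ (B) ⇒ (BB) ⇒ (BBB) ⇒ (BBBB) ⇒ ((B)BBB) ⇒ (((B))BBB) ⇒ ((((B)))BBB) ⇒ (((((B))))BBB) ⇒ ((((((B)))))BBB) ⇒ ((((((())))))BBB) ⇒ ((((((())))))(B)BB) ⇒ ((((((())))))(())BB) ⇒ ((((((())))))(())()B) ⇒ ((((((())))))(())()())

B ⇒ (B)   [B -> ( B )]
(B) ⇒ (BB)   [B -> B B]
(BB) ⇒ (BBB)   [B -> B B]
(BBB) ⇒ (BBBB)   [B -> B B]
(BBBB) ⇒ ((B)BBB)   [B -> ( B )]
((B)BBB) ⇒ (((B))BBB)   [B -> ( B )]
(((B))BBB) ⇒ ((((B)))BBB)   [B -> ( B )]
((((B)))BBB) ⇒ (((((B))))BBB)   [B -> ( B )]
(((((B))))BBB) ⇒ ((((((B)))))BBB)   [B -> ( B )]
((((((B)))))BBB) ⇒ ((((((())))))BBB)   [B -> ( )]
((((((())))))BBB) ⇒ ((((((())))))(B)BB)   [B -> ( B )]
((((((())))))(B)BB) ⇒ ((((((())))))(())BB)   [B -> ( )]
((((((())))))(())BB) ⇒ ((((((())))))(())()B)   [B -> ( )]
((((((())))))(())()B) ⇒ ((((((())))))(())()())   [B -> ( )]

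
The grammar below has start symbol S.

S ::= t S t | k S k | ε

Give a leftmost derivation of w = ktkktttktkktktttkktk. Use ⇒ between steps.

S ⇒ kSk   [S ::= k S k]
kSk ⇒ ktStk   [S ::= t S t]
ktStk ⇒ ktkSktk   [S ::= k S k]
ktkSktk ⇒ ktkkSkktk   [S ::= k S k]
ktkkSkktk ⇒ ktkktStkktk   [S ::= t S t]
ktkktStkktk ⇒ ktkkttSttkktk   [S ::= t S t]
ktkkttSttkktk ⇒ ktkktttStttkktk   [S ::= t S t]
ktkktttStttkktk ⇒ ktkktttkSktttkktk   [S ::= k S k]
ktkktttkSktttkktk ⇒ ktkktttktStktttkktk   [S ::= t S t]
ktkktttktStktttkktk ⇒ ktkktttktkSktktttkktk   [S ::= k S k]
ktkktttktkSktktttkktk ⇒ ktkktttktkktktttkktk   [S ::= ε]

S ⇒ kSk ⇒ ktStk ⇒ ktkSktk ⇒ ktkkSkktk ⇒ ktkktStkktk ⇒ ktkkttSttkktk ⇒ ktkktttStttkktk ⇒ ktkktttkSktttkktk ⇒ ktkktttktStktttkktk ⇒ ktkktttktkSktktttkktk ⇒ ktkktttktkktktttkktk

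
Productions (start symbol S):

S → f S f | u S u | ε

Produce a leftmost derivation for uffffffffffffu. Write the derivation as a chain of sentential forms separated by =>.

S => uSu => ufSfu => uffSffu => ufffSfffu => uffffSffffu => ufffffSfffffu => uffffffSffffffu => uffffffffffffu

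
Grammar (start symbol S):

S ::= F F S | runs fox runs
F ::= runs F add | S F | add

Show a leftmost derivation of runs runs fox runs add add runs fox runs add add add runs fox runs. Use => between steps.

S => F F S   [S ::= F F S]
F F S => runs F add F S   [F ::= runs F add]
runs F add F S => runs S F add F S   [F ::= S F]
runs S F add F S => runs F F S F add F S   [S ::= F F S]
runs F F S F add F S => runs S F F S F add F S   [F ::= S F]
runs S F F S F add F S => runs runs fox runs F F S F add F S   [S ::= runs fox runs]
runs runs fox runs F F S F add F S => runs runs fox runs add F S F add F S   [F ::= add]
runs runs fox runs add F S F add F S => runs runs fox runs add add S F add F S   [F ::= add]
runs runs fox runs add add S F add F S => runs runs fox runs add add runs fox runs F add F S   [S ::= runs fox runs]
runs runs fox runs add add runs fox runs F add F S => runs runs fox runs add add runs fox runs add add F S   [F ::= add]
runs runs fox runs add add runs fox runs add add F S => runs runs fox runs add add runs fox runs add add add S   [F ::= add]
runs runs fox runs add add runs fox runs add add add S => runs runs fox runs add add runs fox runs add add add runs fox runs   [S ::= runs fox runs]

S => F F S => runs F add F S => runs S F add F S => runs F F S F add F S => runs S F F S F add F S => runs runs fox runs F F S F add F S => runs runs fox runs add F S F add F S => runs runs fox runs add add S F add F S => runs runs fox runs add add runs fox runs F add F S => runs runs fox runs add add runs fox runs add add F S => runs runs fox runs add add runs fox runs add add add S => runs runs fox runs add add runs fox runs add add add runs fox runs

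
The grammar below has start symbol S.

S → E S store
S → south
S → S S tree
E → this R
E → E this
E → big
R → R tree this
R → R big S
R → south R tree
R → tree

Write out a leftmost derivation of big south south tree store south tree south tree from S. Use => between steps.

S => S S tree   [S → S S tree]
S S tree => S S tree S tree   [S → S S tree]
S S tree S tree => E S store S tree S tree   [S → E S store]
E S store S tree S tree => big S store S tree S tree   [E → big]
big S store S tree S tree => big S S tree store S tree S tree   [S → S S tree]
big S S tree store S tree S tree => big south S tree store S tree S tree   [S → south]
big south S tree store S tree S tree => big south south tree store S tree S tree   [S → south]
big south south tree store S tree S tree => big south south tree store south tree S tree   [S → south]
big south south tree store south tree S tree => big south south tree store south tree south tree   [S → south]

S => S S tree => S S tree S tree => E S store S tree S tree => big S store S tree S tree => big S S tree store S tree S tree => big south S tree store S tree S tree => big south south tree store S tree S tree => big south south tree store south tree S tree => big south south tree store south tree south tree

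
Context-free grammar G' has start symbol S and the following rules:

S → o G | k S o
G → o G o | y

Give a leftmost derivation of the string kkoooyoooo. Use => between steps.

S => kSo   [S → k S o]
kSo => kkSoo   [S → k S o]
kkSoo => kkoGoo   [S → o G]
kkoGoo => kkooGooo   [G → o G o]
kkooGooo => kkoooGoooo   [G → o G o]
kkoooGoooo => kkoooyoooo   [G → y]

S => kSo => kkSoo => kkoGoo => kkooGooo => kkoooGoooo => kkoooyoooo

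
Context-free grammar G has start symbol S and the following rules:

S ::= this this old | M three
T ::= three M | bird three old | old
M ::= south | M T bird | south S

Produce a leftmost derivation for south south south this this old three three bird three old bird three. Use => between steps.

S => M three => M T bird three => south S T bird three => south M three T bird three => south south S three T bird three => south south M three three T bird three => south south south S three three T bird three => south south south this this old three three T bird three => south south south this this old three three bird three old bird three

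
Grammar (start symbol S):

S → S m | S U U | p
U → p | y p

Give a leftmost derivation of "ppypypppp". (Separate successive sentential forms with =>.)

S => SUU   [S → S U U]
SUU => SUUUU   [S → S U U]
SUUUU => SUUUUUU   [S → S U U]
SUUUUUU => pUUUUUU   [S → p]
pUUUUUU => ppUUUUU   [U → p]
ppUUUUU => ppypUUUU   [U → y p]
ppypUUUU => ppypypUUU   [U → y p]
ppypypUUU => ppypyppUU   [U → p]
ppypyppUU => ppypypppU   [U → p]
ppypypppU => ppypypppp   [U → p]

S => SUU => SUUUU => SUUUUUU => pUUUUUU => ppUUUUU => ppypUUUU => ppypypUUU => ppypyppUU => ppypypppU => ppypypppp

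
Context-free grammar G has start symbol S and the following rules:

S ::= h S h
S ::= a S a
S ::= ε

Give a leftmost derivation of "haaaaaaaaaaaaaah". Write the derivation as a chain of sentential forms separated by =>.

S => hSh => haSah => haaSaah => haaaSaaah => haaaaSaaaah => haaaaaSaaaaah => haaaaaaSaaaaaah => haaaaaaaSaaaaaaah => haaaaaaaaaaaaaah

S => hSh   [S ::= h S h]
hSh => haSah   [S ::= a S a]
haSah => haaSaah   [S ::= a S a]
haaSaah => haaaSaaah   [S ::= a S a]
haaaSaaah => haaaaSaaaah   [S ::= a S a]
haaaaSaaaah => haaaaaSaaaaah   [S ::= a S a]
haaaaaSaaaaah => haaaaaaSaaaaaah   [S ::= a S a]
haaaaaaSaaaaaah => haaaaaaaSaaaaaaah   [S ::= a S a]
haaaaaaaSaaaaaaah => haaaaaaaaaaaaaah   [S ::= ε]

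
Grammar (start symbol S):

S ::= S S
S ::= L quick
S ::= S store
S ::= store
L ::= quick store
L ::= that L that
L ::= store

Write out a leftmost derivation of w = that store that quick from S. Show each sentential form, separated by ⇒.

S ⇒ L quick ⇒ that L that quick ⇒ that store that quick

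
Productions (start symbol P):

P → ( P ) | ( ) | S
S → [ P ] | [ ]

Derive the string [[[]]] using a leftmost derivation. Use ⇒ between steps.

P ⇒ S ⇒ [P] ⇒ [S] ⇒ [[P]] ⇒ [[S]] ⇒ [[[]]]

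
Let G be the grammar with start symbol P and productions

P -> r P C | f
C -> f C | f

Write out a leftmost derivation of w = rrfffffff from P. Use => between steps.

P => rPC => rrPCC => rrfCC => rrffCC => rrfffC => rrffffC => rrfffffC => rrffffffC => rrfffffff

P => rPC   [P -> r P C]
rPC => rrPCC   [P -> r P C]
rrPCC => rrfCC   [P -> f]
rrfCC => rrffCC   [C -> f C]
rrffCC => rrfffC   [C -> f]
rrfffC => rrffffC   [C -> f C]
rrffffC => rrfffffC   [C -> f C]
rrfffffC => rrffffffC   [C -> f C]
rrffffffC => rrfffffff   [C -> f]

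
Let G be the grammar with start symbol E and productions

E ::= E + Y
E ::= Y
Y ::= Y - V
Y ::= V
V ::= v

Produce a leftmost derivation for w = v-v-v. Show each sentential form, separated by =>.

E => Y => Y-V => Y-V-V => V-V-V => v-V-V => v-v-V => v-v-v

E => Y   [E ::= Y]
Y => Y-V   [Y ::= Y - V]
Y-V => Y-V-V   [Y ::= Y - V]
Y-V-V => V-V-V   [Y ::= V]
V-V-V => v-V-V   [V ::= v]
v-V-V => v-v-V   [V ::= v]
v-v-V => v-v-v   [V ::= v]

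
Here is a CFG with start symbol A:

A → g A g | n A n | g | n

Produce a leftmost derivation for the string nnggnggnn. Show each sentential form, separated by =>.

A => nAn => nnAnn => nngAgnn => nnggAggnn => nnggnggnn

A => nAn   [A → n A n]
nAn => nnAnn   [A → n A n]
nnAnn => nngAgnn   [A → g A g]
nngAgnn => nnggAggnn   [A → g A g]
nnggAggnn => nnggnggnn   [A → n]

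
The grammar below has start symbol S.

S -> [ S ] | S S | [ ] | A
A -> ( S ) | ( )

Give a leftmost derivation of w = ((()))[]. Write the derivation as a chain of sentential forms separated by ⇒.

S ⇒ SS   [S -> S S]
SS ⇒ AS   [S -> A]
AS ⇒ (S)S   [A -> ( S )]
(S)S ⇒ (A)S   [S -> A]
(A)S ⇒ ((S))S   [A -> ( S )]
((S))S ⇒ ((A))S   [S -> A]
((A))S ⇒ ((()))S   [A -> ( )]
((()))S ⇒ ((()))[]   [S -> [ ]]

S⇒SS⇒AS⇒(S)S⇒(A)S⇒((S))S⇒((A))S⇒((()))S⇒((()))[]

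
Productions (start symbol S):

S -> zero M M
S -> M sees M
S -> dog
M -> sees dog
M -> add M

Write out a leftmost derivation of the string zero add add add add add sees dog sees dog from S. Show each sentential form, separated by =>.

S => zero M M => zero add M M => zero add add M M => zero add add add M M => zero add add add add M M => zero add add add add add M M => zero add add add add add sees dog M => zero add add add add add sees dog sees dog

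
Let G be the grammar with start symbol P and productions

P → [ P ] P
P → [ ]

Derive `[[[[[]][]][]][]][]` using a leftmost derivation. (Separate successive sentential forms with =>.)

P=>[P]P=>[[P]P]P=>[[[P]P]P]P=>[[[[P]P]P]P]P=>[[[[[]]P]P]P]P=>[[[[[]][]]P]P]P=>[[[[[]][]][]]P]P=>[[[[[]][]][]][]]P=>[[[[[]][]][]][]][]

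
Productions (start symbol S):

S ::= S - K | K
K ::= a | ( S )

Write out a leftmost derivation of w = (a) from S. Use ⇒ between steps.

S ⇒ K ⇒ (S) ⇒ (K) ⇒ (a)

S ⇒ K   [S ::= K]
K ⇒ (S)   [K ::= ( S )]
(S) ⇒ (K)   [S ::= K]
(K) ⇒ (a)   [K ::= a]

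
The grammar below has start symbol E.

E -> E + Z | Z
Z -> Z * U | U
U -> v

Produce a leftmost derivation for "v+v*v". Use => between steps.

E=>E+Z=>Z+Z=>U+Z=>v+Z=>v+Z*U=>v+U*U=>v+v*U=>v+v*v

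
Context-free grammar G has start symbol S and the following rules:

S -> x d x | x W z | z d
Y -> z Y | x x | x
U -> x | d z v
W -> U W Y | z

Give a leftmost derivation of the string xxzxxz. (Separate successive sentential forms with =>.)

S => xWz   [S -> x W z]
xWz => xUWYz   [W -> U W Y]
xUWYz => xxWYz   [U -> x]
xxWYz => xxzYz   [W -> z]
xxzYz => xxzxxz   [Y -> x x]

S=>xWz=>xUWYz=>xxWYz=>xxzYz=>xxzxxz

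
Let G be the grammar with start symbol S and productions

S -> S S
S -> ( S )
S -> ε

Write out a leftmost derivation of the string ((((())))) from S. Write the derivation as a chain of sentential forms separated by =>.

S => (S) => (SS) => (SSS) => ((S)SS) => (((S))SS) => ((((S)))SS) => (((((S))))SS) => ((((())))SS) => ((((())))S) => ((((()))))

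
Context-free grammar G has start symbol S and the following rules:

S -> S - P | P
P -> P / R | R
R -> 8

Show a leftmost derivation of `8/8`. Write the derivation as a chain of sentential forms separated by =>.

S => P   [S -> P]
P => P/R   [P -> P / R]
P/R => R/R   [P -> R]
R/R => 8/R   [R -> 8]
8/R => 8/8   [R -> 8]

S => P => P/R => R/R => 8/R => 8/8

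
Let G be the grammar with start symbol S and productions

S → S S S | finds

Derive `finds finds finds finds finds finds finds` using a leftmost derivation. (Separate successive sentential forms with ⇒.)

S ⇒ S S S   [S → S S S]
S S S ⇒ S S S S S   [S → S S S]
S S S S S ⇒ finds S S S S   [S → finds]
finds S S S S ⇒ finds S S S S S S   [S → S S S]
finds S S S S S S ⇒ finds finds S S S S S   [S → finds]
finds finds S S S S S ⇒ finds finds finds S S S S   [S → finds]
finds finds finds S S S S ⇒ finds finds finds finds S S S   [S → finds]
finds finds finds finds S S S ⇒ finds finds finds finds finds S S   [S → finds]
finds finds finds finds finds S S ⇒ finds finds finds finds finds finds S   [S → finds]
finds finds finds finds finds finds S ⇒ finds finds finds finds finds finds finds   [S → finds]

S ⇒ S S S ⇒ S S S S S ⇒ finds S S S S ⇒ finds S S S S S S ⇒ finds finds S S S S S ⇒ finds finds finds S S S S ⇒ finds finds finds finds S S S ⇒ finds finds finds finds finds S S ⇒ finds finds finds finds finds finds S ⇒ finds finds finds finds finds finds finds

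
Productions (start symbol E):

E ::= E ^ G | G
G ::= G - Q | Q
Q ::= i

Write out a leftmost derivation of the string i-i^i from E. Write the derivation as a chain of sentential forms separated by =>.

E => E^G => G^G => G-Q^G => Q-Q^G => i-Q^G => i-i^G => i-i^Q => i-i^i

E => E^G   [E ::= E ^ G]
E^G => G^G   [E ::= G]
G^G => G-Q^G   [G ::= G - Q]
G-Q^G => Q-Q^G   [G ::= Q]
Q-Q^G => i-Q^G   [Q ::= i]
i-Q^G => i-i^G   [Q ::= i]
i-i^G => i-i^Q   [G ::= Q]
i-i^Q => i-i^i   [Q ::= i]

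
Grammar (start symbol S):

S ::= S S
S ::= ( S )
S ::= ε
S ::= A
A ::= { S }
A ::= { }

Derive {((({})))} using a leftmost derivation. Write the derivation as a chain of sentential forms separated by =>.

S => A => {S} => {SS} => {(S)S} => {((S))S} => {(((S)))S} => {(((A)))S} => {((({S})))S} => {((({})))S} => {((({})))}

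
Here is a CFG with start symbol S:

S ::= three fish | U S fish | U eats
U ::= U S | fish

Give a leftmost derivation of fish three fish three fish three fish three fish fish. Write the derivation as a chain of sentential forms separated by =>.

S => U S fish => U S S fish => U S S S fish => U S S S S fish => fish S S S S fish => fish three fish S S S fish => fish three fish three fish S S fish => fish three fish three fish three fish S fish => fish three fish three fish three fish three fish fish

S => U S fish   [S ::= U S fish]
U S fish => U S S fish   [U ::= U S]
U S S fish => U S S S fish   [U ::= U S]
U S S S fish => U S S S S fish   [U ::= U S]
U S S S S fish => fish S S S S fish   [U ::= fish]
fish S S S S fish => fish three fish S S S fish   [S ::= three fish]
fish three fish S S S fish => fish three fish three fish S S fish   [S ::= three fish]
fish three fish three fish S S fish => fish three fish three fish three fish S fish   [S ::= three fish]
fish three fish three fish three fish S fish => fish three fish three fish three fish three fish fish   [S ::= three fish]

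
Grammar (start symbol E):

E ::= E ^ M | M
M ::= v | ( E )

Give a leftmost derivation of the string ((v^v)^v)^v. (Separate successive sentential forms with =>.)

E=>E^M=>M^M=>(E)^M=>(E^M)^M=>(M^M)^M=>((E)^M)^M=>((E^M)^M)^M=>((M^M)^M)^M=>((v^M)^M)^M=>((v^v)^M)^M=>((v^v)^v)^M=>((v^v)^v)^v

E => E^M   [E ::= E ^ M]
E^M => M^M   [E ::= M]
M^M => (E)^M   [M ::= ( E )]
(E)^M => (E^M)^M   [E ::= E ^ M]
(E^M)^M => (M^M)^M   [E ::= M]
(M^M)^M => ((E)^M)^M   [M ::= ( E )]
((E)^M)^M => ((E^M)^M)^M   [E ::= E ^ M]
((E^M)^M)^M => ((M^M)^M)^M   [E ::= M]
((M^M)^M)^M => ((v^M)^M)^M   [M ::= v]
((v^M)^M)^M => ((v^v)^M)^M   [M ::= v]
((v^v)^M)^M => ((v^v)^v)^M   [M ::= v]
((v^v)^v)^M => ((v^v)^v)^v   [M ::= v]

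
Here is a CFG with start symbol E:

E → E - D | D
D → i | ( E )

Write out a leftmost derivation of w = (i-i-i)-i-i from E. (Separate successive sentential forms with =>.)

E => E-D => E-D-D => D-D-D => (E)-D-D => (E-D)-D-D => (E-D-D)-D-D => (D-D-D)-D-D => (i-D-D)-D-D => (i-i-D)-D-D => (i-i-i)-D-D => (i-i-i)-i-D => (i-i-i)-i-i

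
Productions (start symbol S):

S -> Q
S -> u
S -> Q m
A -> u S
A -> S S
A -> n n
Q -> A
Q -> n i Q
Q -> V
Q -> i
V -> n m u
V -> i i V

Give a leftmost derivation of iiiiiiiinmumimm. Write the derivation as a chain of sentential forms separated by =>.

S=>Qm=>Am=>SSm=>QmSm=>VmSm=>iiVmSm=>iiiiVmSm=>iiiiiiVmSm=>iiiiiiiiVmSm=>iiiiiiiinmumSm=>iiiiiiiinmumQmm=>iiiiiiiinmumimm

S => Qm   [S -> Q m]
Qm => Am   [Q -> A]
Am => SSm   [A -> S S]
SSm => QmSm   [S -> Q m]
QmSm => VmSm   [Q -> V]
VmSm => iiVmSm   [V -> i i V]
iiVmSm => iiiiVmSm   [V -> i i V]
iiiiVmSm => iiiiiiVmSm   [V -> i i V]
iiiiiiVmSm => iiiiiiiiVmSm   [V -> i i V]
iiiiiiiiVmSm => iiiiiiiinmumSm   [V -> n m u]
iiiiiiiinmumSm => iiiiiiiinmumQmm   [S -> Q m]
iiiiiiiinmumQmm => iiiiiiiinmumimm   [Q -> i]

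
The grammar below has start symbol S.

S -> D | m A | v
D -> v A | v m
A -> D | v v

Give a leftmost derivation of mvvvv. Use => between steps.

S=>mA=>mD=>mvA=>mvD=>mvvA=>mvvvv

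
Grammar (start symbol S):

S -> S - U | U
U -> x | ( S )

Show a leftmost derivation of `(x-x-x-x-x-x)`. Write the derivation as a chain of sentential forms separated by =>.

S => U => (S) => (S-U) => (S-U-U) => (S-U-U-U) => (S-U-U-U-U) => (S-U-U-U-U-U) => (U-U-U-U-U-U) => (x-U-U-U-U-U) => (x-x-U-U-U-U) => (x-x-x-U-U-U) => (x-x-x-x-U-U) => (x-x-x-x-x-U) => (x-x-x-x-x-x)

S => U   [S -> U]
U => (S)   [U -> ( S )]
(S) => (S-U)   [S -> S - U]
(S-U) => (S-U-U)   [S -> S - U]
(S-U-U) => (S-U-U-U)   [S -> S - U]
(S-U-U-U) => (S-U-U-U-U)   [S -> S - U]
(S-U-U-U-U) => (S-U-U-U-U-U)   [S -> S - U]
(S-U-U-U-U-U) => (U-U-U-U-U-U)   [S -> U]
(U-U-U-U-U-U) => (x-U-U-U-U-U)   [U -> x]
(x-U-U-U-U-U) => (x-x-U-U-U-U)   [U -> x]
(x-x-U-U-U-U) => (x-x-x-U-U-U)   [U -> x]
(x-x-x-U-U-U) => (x-x-x-x-U-U)   [U -> x]
(x-x-x-x-U-U) => (x-x-x-x-x-U)   [U -> x]
(x-x-x-x-x-U) => (x-x-x-x-x-x)   [U -> x]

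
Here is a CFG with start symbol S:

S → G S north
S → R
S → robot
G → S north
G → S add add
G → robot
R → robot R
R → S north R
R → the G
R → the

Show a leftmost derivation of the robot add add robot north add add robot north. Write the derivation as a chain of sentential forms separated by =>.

S => G S north => S add add S north => G S north add add S north => S add add S north add add S north => R add add S north add add S north => the G add add S north add add S north => the robot add add S north add add S north => the robot add add robot north add add S north => the robot add add robot north add add robot north

S => G S north   [S → G S north]
G S north => S add add S north   [G → S add add]
S add add S north => G S north add add S north   [S → G S north]
G S north add add S north => S add add S north add add S north   [G → S add add]
S add add S north add add S north => R add add S north add add S north   [S → R]
R add add S north add add S north => the G add add S north add add S north   [R → the G]
the G add add S north add add S north => the robot add add S north add add S north   [G → robot]
the robot add add S north add add S north => the robot add add robot north add add S north   [S → robot]
the robot add add robot north add add S north => the robot add add robot north add add robot north   [S → robot]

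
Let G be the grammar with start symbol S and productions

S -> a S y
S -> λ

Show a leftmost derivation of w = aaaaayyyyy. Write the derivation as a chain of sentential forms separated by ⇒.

S ⇒ aSy ⇒ aaSyy ⇒ aaaSyyy ⇒ aaaaSyyyy ⇒ aaaaaSyyyyy ⇒ aaaaayyyyy

S ⇒ aSy   [S -> a S y]
aSy ⇒ aaSyy   [S -> a S y]
aaSyy ⇒ aaaSyyy   [S -> a S y]
aaaSyyy ⇒ aaaaSyyyy   [S -> a S y]
aaaaSyyyy ⇒ aaaaaSyyyyy   [S -> a S y]
aaaaaSyyyyy ⇒ aaaaayyyyy   [S -> λ]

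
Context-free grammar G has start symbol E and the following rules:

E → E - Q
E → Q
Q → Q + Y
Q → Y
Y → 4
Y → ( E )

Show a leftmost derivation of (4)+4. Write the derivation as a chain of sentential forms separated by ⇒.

E ⇒ Q   [E → Q]
Q ⇒ Q+Y   [Q → Q + Y]
Q+Y ⇒ Y+Y   [Q → Y]
Y+Y ⇒ (E)+Y   [Y → ( E )]
(E)+Y ⇒ (Q)+Y   [E → Q]
(Q)+Y ⇒ (Y)+Y   [Q → Y]
(Y)+Y ⇒ (4)+Y   [Y → 4]
(4)+Y ⇒ (4)+4   [Y → 4]

E ⇒ Q ⇒ Q+Y ⇒ Y+Y ⇒ (E)+Y ⇒ (Q)+Y ⇒ (Y)+Y ⇒ (4)+Y ⇒ (4)+4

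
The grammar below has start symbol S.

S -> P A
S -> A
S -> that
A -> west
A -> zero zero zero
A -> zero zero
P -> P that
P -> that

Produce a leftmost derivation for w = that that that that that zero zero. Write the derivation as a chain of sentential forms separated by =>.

S => P A   [S -> P A]
P A => P that A   [P -> P that]
P that A => P that that A   [P -> P that]
P that that A => P that that that A   [P -> P that]
P that that that A => P that that that that A   [P -> P that]
P that that that that A => that that that that that A   [P -> that]
that that that that that A => that that that that that zero zero   [A -> zero zero]

S => P A => P that A => P that that A => P that that that A => P that that that that A => that that that that that A => that that that that that zero zero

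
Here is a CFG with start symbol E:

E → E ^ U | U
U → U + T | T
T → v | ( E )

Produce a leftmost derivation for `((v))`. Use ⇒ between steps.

E ⇒ U ⇒ T ⇒ (E) ⇒ (U) ⇒ (T) ⇒ ((E)) ⇒ ((U)) ⇒ ((T)) ⇒ ((v))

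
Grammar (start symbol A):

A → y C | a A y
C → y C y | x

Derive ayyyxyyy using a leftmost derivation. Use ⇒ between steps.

A⇒aAy⇒ayCy⇒ayyCyy⇒ayyyCyyy⇒ayyyxyyy

A ⇒ aAy   [A → a A y]
aAy ⇒ ayCy   [A → y C]
ayCy ⇒ ayyCyy   [C → y C y]
ayyCyy ⇒ ayyyCyyy   [C → y C y]
ayyyCyyy ⇒ ayyyxyyy   [C → x]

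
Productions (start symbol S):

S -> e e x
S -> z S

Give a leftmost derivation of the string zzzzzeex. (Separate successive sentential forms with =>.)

S=>zS=>zzS=>zzzS=>zzzzS=>zzzzzS=>zzzzzeex

S => zS   [S -> z S]
zS => zzS   [S -> z S]
zzS => zzzS   [S -> z S]
zzzS => zzzzS   [S -> z S]
zzzzS => zzzzzS   [S -> z S]
zzzzzS => zzzzzeex   [S -> e e x]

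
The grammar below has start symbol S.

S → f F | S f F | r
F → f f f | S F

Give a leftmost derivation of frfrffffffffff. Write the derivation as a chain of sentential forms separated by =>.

S => SfF   [S → S f F]
SfF => fFfF   [S → f F]
fFfF => fSFfF   [F → S F]
fSFfF => fSfFFfF   [S → S f F]
fSfFFfF => frfFFfF   [S → r]
frfFFfF => frfSFFfF   [F → S F]
frfSFFfF => frfrFFfF   [S → r]
frfrFFfF => frfrfffFfF   [F → f f f]
frfrfffFfF => frfrfffffffF   [F → f f f]
frfrfffffffF => frfrffffffffff   [F → f f f]

S=>SfF=>fFfF=>fSFfF=>fSfFFfF=>frfFFfF=>frfSFFfF=>frfrFFfF=>frfrfffFfF=>frfrfffffffF=>frfrffffffffff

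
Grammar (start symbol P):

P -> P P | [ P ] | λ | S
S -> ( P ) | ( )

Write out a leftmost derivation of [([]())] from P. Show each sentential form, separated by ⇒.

P ⇒ [P] ⇒ [S] ⇒ [(P)] ⇒ [(PP)] ⇒ [([P]P)] ⇒ [([]P)] ⇒ [([]S)] ⇒ [([]())]

P ⇒ [P]   [P -> [ P ]]
[P] ⇒ [S]   [P -> S]
[S] ⇒ [(P)]   [S -> ( P )]
[(P)] ⇒ [(PP)]   [P -> P P]
[(PP)] ⇒ [([P]P)]   [P -> [ P ]]
[([P]P)] ⇒ [([]P)]   [P -> λ]
[([]P)] ⇒ [([]S)]   [P -> S]
[([]S)] ⇒ [([]())]   [S -> ( )]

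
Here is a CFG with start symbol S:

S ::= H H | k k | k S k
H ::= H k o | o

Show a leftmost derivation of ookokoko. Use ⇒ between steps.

S ⇒ HH ⇒ oH ⇒ oHko ⇒ oHkoko ⇒ oHkokoko ⇒ ookokoko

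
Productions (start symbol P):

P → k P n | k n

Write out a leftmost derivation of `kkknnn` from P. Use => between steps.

P => kPn => kkPnn => kkknnn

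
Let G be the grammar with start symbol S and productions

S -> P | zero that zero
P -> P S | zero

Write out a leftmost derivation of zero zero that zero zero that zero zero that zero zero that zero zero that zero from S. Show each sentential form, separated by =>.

S => P => P S => P S S => P S S S => P S S S S => P S S S S S => zero S S S S S => zero zero that zero S S S S => zero zero that zero zero that zero S S S => zero zero that zero zero that zero zero that zero S S => zero zero that zero zero that zero zero that zero zero that zero S => zero zero that zero zero that zero zero that zero zero that zero zero that zero

S => P   [S -> P]
P => P S   [P -> P S]
P S => P S S   [P -> P S]
P S S => P S S S   [P -> P S]
P S S S => P S S S S   [P -> P S]
P S S S S => P S S S S S   [P -> P S]
P S S S S S => zero S S S S S   [P -> zero]
zero S S S S S => zero zero that zero S S S S   [S -> zero that zero]
zero zero that zero S S S S => zero zero that zero zero that zero S S S   [S -> zero that zero]
zero zero that zero zero that zero S S S => zero zero that zero zero that zero zero that zero S S   [S -> zero that zero]
zero zero that zero zero that zero zero that zero S S => zero zero that zero zero that zero zero that zero zero that zero S   [S -> zero that zero]
zero zero that zero zero that zero zero that zero zero that zero S => zero zero that zero zero that zero zero that zero zero that zero zero that zero   [S -> zero that zero]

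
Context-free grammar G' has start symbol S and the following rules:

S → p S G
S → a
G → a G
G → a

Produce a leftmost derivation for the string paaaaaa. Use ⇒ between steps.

S⇒pSG⇒paG⇒paaG⇒paaaG⇒paaaaG⇒paaaaaG⇒paaaaaa

S ⇒ pSG   [S → p S G]
pSG ⇒ paG   [S → a]
paG ⇒ paaG   [G → a G]
paaG ⇒ paaaG   [G → a G]
paaaG ⇒ paaaaG   [G → a G]
paaaaG ⇒ paaaaaG   [G → a G]
paaaaaG ⇒ paaaaaa   [G → a]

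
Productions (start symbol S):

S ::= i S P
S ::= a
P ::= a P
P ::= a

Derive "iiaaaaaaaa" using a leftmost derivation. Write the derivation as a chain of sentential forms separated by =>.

S => iSP   [S ::= i S P]
iSP => iiSPP   [S ::= i S P]
iiSPP => iiaPP   [S ::= a]
iiaPP => iiaaPP   [P ::= a P]
iiaaPP => iiaaaPP   [P ::= a P]
iiaaaPP => iiaaaaPP   [P ::= a P]
iiaaaaPP => iiaaaaaPP   [P ::= a P]
iiaaaaaPP => iiaaaaaaPP   [P ::= a P]
iiaaaaaaPP => iiaaaaaaaP   [P ::= a]
iiaaaaaaaP => iiaaaaaaaa   [P ::= a]

S=>iSP=>iiSPP=>iiaPP=>iiaaPP=>iiaaaPP=>iiaaaaPP=>iiaaaaaPP=>iiaaaaaaPP=>iiaaaaaaaP=>iiaaaaaaaa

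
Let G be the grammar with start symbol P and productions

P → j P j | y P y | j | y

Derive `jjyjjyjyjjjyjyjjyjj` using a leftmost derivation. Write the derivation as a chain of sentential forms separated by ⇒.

P ⇒ jPj   [P → j P j]
jPj ⇒ jjPjj   [P → j P j]
jjPjj ⇒ jjyPyjj   [P → y P y]
jjyPyjj ⇒ jjyjPjyjj   [P → j P j]
jjyjPjyjj ⇒ jjyjjPjjyjj   [P → j P j]
jjyjjPjjyjj ⇒ jjyjjyPyjjyjj   [P → y P y]
jjyjjyPyjjyjj ⇒ jjyjjyjPjyjjyjj   [P → j P j]
jjyjjyjPjyjjyjj ⇒ jjyjjyjyPyjyjjyjj   [P → y P y]
jjyjjyjyPyjyjjyjj ⇒ jjyjjyjyjPjyjyjjyjj   [P → j P j]
jjyjjyjyjPjyjyjjyjj ⇒ jjyjjyjyjjjyjyjjyjj   [P → j]

P ⇒ jPj ⇒ jjPjj ⇒ jjyPyjj ⇒ jjyjPjyjj ⇒ jjyjjPjjyjj ⇒ jjyjjyPyjjyjj ⇒ jjyjjyjPjyjjyjj ⇒ jjyjjyjyPyjyjjyjj ⇒ jjyjjyjyjPjyjyjjyjj ⇒ jjyjjyjyjjjyjyjjyjj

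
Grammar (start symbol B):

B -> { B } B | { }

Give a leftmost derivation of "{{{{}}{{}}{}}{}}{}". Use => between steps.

B => {B}B => {{B}B}B => {{{B}B}B}B => {{{{}}B}B}B => {{{{}}{B}B}B}B => {{{{}}{{}}B}B}B => {{{{}}{{}}{}}B}B => {{{{}}{{}}{}}{}}B => {{{{}}{{}}{}}{}}{}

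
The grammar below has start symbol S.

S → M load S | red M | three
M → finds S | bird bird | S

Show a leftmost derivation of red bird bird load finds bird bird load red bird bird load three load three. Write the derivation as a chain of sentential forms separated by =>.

S => red M => red S => red M load S => red bird bird load S => red bird bird load M load S => red bird bird load S load S => red bird bird load M load S load S => red bird bird load finds S load S load S => red bird bird load finds M load S load S load S => red bird bird load finds bird bird load S load S load S => red bird bird load finds bird bird load red M load S load S => red bird bird load finds bird bird load red bird bird load S load S => red bird bird load finds bird bird load red bird bird load three load S => red bird bird load finds bird bird load red bird bird load three load three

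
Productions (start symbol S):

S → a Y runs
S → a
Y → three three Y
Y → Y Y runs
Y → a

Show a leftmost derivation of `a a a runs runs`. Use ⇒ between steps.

S ⇒ a Y runs   [S → a Y runs]
a Y runs ⇒ a Y Y runs runs   [Y → Y Y runs]
a Y Y runs runs ⇒ a a Y runs runs   [Y → a]
a a Y runs runs ⇒ a a a runs runs   [Y → a]

S ⇒ a Y runs ⇒ a Y Y runs runs ⇒ a a Y runs runs ⇒ a a a runs runs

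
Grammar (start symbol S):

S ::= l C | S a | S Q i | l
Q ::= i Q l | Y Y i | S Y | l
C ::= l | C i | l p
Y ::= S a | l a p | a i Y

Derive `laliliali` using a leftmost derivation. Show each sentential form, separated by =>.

S => SQi   [S ::= S Q i]
SQi => SaQi   [S ::= S a]
SaQi => SQiaQi   [S ::= S Q i]
SQiaQi => SQiQiaQi   [S ::= S Q i]
SQiQiaQi => SaQiQiaQi   [S ::= S a]
SaQiQiaQi => laQiQiaQi   [S ::= l]
laQiQiaQi => laliQiaQi   [Q ::= l]
laliQiaQi => laliliaQi   [Q ::= l]
laliliaQi => laliliali   [Q ::= l]

S=>SQi=>SaQi=>SQiaQi=>SQiQiaQi=>SaQiQiaQi=>laQiQiaQi=>laliQiaQi=>laliliaQi=>laliliali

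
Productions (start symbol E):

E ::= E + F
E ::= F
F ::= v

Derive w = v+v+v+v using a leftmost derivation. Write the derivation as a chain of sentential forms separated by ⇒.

E⇒E+F⇒E+F+F⇒E+F+F+F⇒F+F+F+F⇒v+F+F+F⇒v+v+F+F⇒v+v+v+F⇒v+v+v+v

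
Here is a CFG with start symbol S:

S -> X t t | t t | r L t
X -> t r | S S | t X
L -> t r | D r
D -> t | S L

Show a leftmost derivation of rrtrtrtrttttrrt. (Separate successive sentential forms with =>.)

S => rLt => rDrt => rSLrt => rXttLrt => rSSttLrt => rrLtSttLrt => rrtrtSttLrt => rrtrtrLtttLrt => rrtrtrDrtttLrt => rrtrtrtrtttLrt => rrtrtrtrttttrrt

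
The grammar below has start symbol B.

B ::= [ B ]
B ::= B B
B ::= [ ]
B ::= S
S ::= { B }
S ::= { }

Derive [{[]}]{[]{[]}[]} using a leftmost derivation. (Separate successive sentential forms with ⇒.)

B ⇒ BB   [B ::= B B]
BB ⇒ [B]B   [B ::= [ B ]]
[B]B ⇒ [S]B   [B ::= S]
[S]B ⇒ [{B}]B   [S ::= { B }]
[{B}]B ⇒ [{[]}]B   [B ::= [ ]]
[{[]}]B ⇒ [{[]}]S   [B ::= S]
[{[]}]S ⇒ [{[]}]{B}   [S ::= { B }]
[{[]}]{B} ⇒ [{[]}]{BB}   [B ::= B B]
[{[]}]{BB} ⇒ [{[]}]{BBB}   [B ::= B B]
[{[]}]{BBB} ⇒ [{[]}]{[]BB}   [B ::= [ ]]
[{[]}]{[]BB} ⇒ [{[]}]{[]SB}   [B ::= S]
[{[]}]{[]SB} ⇒ [{[]}]{[]{B}B}   [S ::= { B }]
[{[]}]{[]{B}B} ⇒ [{[]}]{[]{[]}B}   [B ::= [ ]]
[{[]}]{[]{[]}B} ⇒ [{[]}]{[]{[]}[]}   [B ::= [ ]]

B ⇒ BB ⇒ [B]B ⇒ [S]B ⇒ [{B}]B ⇒ [{[]}]B ⇒ [{[]}]S ⇒ [{[]}]{B} ⇒ [{[]}]{BB} ⇒ [{[]}]{BBB} ⇒ [{[]}]{[]BB} ⇒ [{[]}]{[]SB} ⇒ [{[]}]{[]{B}B} ⇒ [{[]}]{[]{[]}B} ⇒ [{[]}]{[]{[]}[]}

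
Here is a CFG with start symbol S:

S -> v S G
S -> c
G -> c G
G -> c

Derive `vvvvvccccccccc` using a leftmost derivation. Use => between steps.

S => vSG => vvSGG => vvvSGGG => vvvvSGGGG => vvvvvSGGGGG => vvvvvcGGGGG => vvvvvccGGGG => vvvvvcccGGGG => vvvvvccccGGG => vvvvvcccccGGG => vvvvvccccccGG => vvvvvcccccccGG => vvvvvccccccccG => vvvvvccccccccc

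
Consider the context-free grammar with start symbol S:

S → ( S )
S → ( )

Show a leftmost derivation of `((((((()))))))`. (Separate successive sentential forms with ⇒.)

S ⇒ (S) ⇒ ((S)) ⇒ (((S))) ⇒ ((((S)))) ⇒ (((((S))))) ⇒ ((((((S)))))) ⇒ ((((((()))))))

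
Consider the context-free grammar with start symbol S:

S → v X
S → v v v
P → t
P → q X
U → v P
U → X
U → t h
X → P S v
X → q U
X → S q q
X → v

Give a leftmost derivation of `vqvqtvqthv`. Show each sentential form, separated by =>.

S => vX => vqU => vqvP => vqvqX => vqvqPSv => vqvqtSv => vqvqtvXv => vqvqtvqUv => vqvqtvqthv

S => vX   [S → v X]
vX => vqU   [X → q U]
vqU => vqvP   [U → v P]
vqvP => vqvqX   [P → q X]
vqvqX => vqvqPSv   [X → P S v]
vqvqPSv => vqvqtSv   [P → t]
vqvqtSv => vqvqtvXv   [S → v X]
vqvqtvXv => vqvqtvqUv   [X → q U]
vqvqtvqUv => vqvqtvqthv   [U → t h]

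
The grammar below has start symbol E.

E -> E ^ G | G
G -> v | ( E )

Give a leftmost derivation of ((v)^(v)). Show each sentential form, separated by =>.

E=>G=>(E)=>(E^G)=>(G^G)=>((E)^G)=>((G)^G)=>((v)^G)=>((v)^(E))=>((v)^(G))=>((v)^(v))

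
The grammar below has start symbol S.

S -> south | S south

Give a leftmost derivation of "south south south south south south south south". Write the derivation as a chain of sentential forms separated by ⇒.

S ⇒ S south   [S -> S south]
S south ⇒ S south south   [S -> S south]
S south south ⇒ S south south south   [S -> S south]
S south south south ⇒ S south south south south   [S -> S south]
S south south south south ⇒ S south south south south south   [S -> S south]
S south south south south south ⇒ S south south south south south south   [S -> S south]
S south south south south south south ⇒ S south south south south south south south   [S -> S south]
S south south south south south south south ⇒ south south south south south south south south   [S -> south]

S ⇒ S south ⇒ S south south ⇒ S south south south ⇒ S south south south south ⇒ S south south south south south ⇒ S south south south south south south ⇒ S south south south south south south south ⇒ south south south south south south south south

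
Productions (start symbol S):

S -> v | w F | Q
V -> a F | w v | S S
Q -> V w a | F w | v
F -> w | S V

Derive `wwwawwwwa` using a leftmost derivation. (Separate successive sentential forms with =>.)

S => Q => Vwa => SSwa => wFSwa => wSVSwa => wQVSwa => wFwVSwa => wwwVSwa => wwwaFSwa => wwwawSwa => wwwawwFwa => wwwawwwwa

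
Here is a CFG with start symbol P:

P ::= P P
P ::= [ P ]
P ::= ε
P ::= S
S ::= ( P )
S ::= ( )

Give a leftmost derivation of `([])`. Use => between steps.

P => PP   [P ::= P P]
PP => SP   [P ::= S]
SP => (P)P   [S ::= ( P )]
(P)P => ([P])P   [P ::= [ P ]]
([P])P => ([])P   [P ::= ε]
([])P => ([])   [P ::= ε]

P => PP => SP => (P)P => ([P])P => ([])P => ([])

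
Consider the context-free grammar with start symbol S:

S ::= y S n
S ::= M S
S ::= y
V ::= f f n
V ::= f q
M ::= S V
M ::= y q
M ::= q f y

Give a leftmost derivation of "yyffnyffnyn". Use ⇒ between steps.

S ⇒ ySn ⇒ yMSn ⇒ ySVSn ⇒ yMSVSn ⇒ ySVSVSn ⇒ yyVSVSn ⇒ yyffnSVSn ⇒ yyffnyVSn ⇒ yyffnyffnSn ⇒ yyffnyffnyn

S ⇒ ySn   [S ::= y S n]
ySn ⇒ yMSn   [S ::= M S]
yMSn ⇒ ySVSn   [M ::= S V]
ySVSn ⇒ yMSVSn   [S ::= M S]
yMSVSn ⇒ ySVSVSn   [M ::= S V]
ySVSVSn ⇒ yyVSVSn   [S ::= y]
yyVSVSn ⇒ yyffnSVSn   [V ::= f f n]
yyffnSVSn ⇒ yyffnyVSn   [S ::= y]
yyffnyVSn ⇒ yyffnyffnSn   [V ::= f f n]
yyffnyffnSn ⇒ yyffnyffnyn   [S ::= y]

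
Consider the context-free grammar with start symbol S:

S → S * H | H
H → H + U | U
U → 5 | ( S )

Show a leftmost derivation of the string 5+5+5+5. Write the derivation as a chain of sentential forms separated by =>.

S => H => H+U => H+U+U => H+U+U+U => U+U+U+U => 5+U+U+U => 5+5+U+U => 5+5+5+U => 5+5+5+5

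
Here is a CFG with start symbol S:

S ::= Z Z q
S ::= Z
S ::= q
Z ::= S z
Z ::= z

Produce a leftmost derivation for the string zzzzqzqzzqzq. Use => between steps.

S => ZZq   [S ::= Z Z q]
ZZq => SzZq   [Z ::= S z]
SzZq => ZZqzZq   [S ::= Z Z q]
ZZqzZq => zZqzZq   [Z ::= z]
zZqzZq => zSzqzZq   [Z ::= S z]
zSzqzZq => zZzqzZq   [S ::= Z]
zZzqzZq => zSzzqzZq   [Z ::= S z]
zSzzqzZq => zZzzqzZq   [S ::= Z]
zZzzqzZq => zzzzqzZq   [Z ::= z]
zzzzqzZq => zzzzqzSzq   [Z ::= S z]
zzzzqzSzq => zzzzqzZZqzq   [S ::= Z Z q]
zzzzqzZZqzq => zzzzqzSzZqzq   [Z ::= S z]
zzzzqzSzZqzq => zzzzqzqzZqzq   [S ::= q]
zzzzqzqzZqzq => zzzzqzqzzqzq   [Z ::= z]

S => ZZq => SzZq => ZZqzZq => zZqzZq => zSzqzZq => zZzqzZq => zSzzqzZq => zZzzqzZq => zzzzqzZq => zzzzqzSzq => zzzzqzZZqzq => zzzzqzSzZqzq => zzzzqzqzZqzq => zzzzqzqzzqzq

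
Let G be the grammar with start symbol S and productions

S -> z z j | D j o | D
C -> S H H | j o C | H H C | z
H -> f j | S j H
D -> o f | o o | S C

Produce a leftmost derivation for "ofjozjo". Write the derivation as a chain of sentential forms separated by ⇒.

S ⇒ Djo   [S -> D j o]
Djo ⇒ SCjo   [D -> S C]
SCjo ⇒ DCjo   [S -> D]
DCjo ⇒ ofCjo   [D -> o f]
ofCjo ⇒ ofjoCjo   [C -> j o C]
ofjoCjo ⇒ ofjozjo   [C -> z]

S⇒Djo⇒SCjo⇒DCjo⇒ofCjo⇒ofjoCjo⇒ofjozjo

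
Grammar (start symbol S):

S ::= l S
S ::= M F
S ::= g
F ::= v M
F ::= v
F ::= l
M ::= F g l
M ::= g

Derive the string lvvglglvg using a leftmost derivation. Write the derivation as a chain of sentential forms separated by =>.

S => lS => lMF => lFglF => lvMglF => lvFglglF => lvvglglF => lvvglglvM => lvvglglvg

S => lS   [S ::= l S]
lS => lMF   [S ::= M F]
lMF => lFglF   [M ::= F g l]
lFglF => lvMglF   [F ::= v M]
lvMglF => lvFglglF   [M ::= F g l]
lvFglglF => lvvglglF   [F ::= v]
lvvglglF => lvvglglvM   [F ::= v M]
lvvglglvM => lvvglglvg   [M ::= g]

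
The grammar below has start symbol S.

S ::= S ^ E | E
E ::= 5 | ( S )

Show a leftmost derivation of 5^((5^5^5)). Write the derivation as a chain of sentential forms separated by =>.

S => S^E   [S ::= S ^ E]
S^E => E^E   [S ::= E]
E^E => 5^E   [E ::= 5]
5^E => 5^(S)   [E ::= ( S )]
5^(S) => 5^(E)   [S ::= E]
5^(E) => 5^((S))   [E ::= ( S )]
5^((S)) => 5^((S^E))   [S ::= S ^ E]
5^((S^E)) => 5^((S^E^E))   [S ::= S ^ E]
5^((S^E^E)) => 5^((E^E^E))   [S ::= E]
5^((E^E^E)) => 5^((5^E^E))   [E ::= 5]
5^((5^E^E)) => 5^((5^5^E))   [E ::= 5]
5^((5^5^E)) => 5^((5^5^5))   [E ::= 5]

S=>S^E=>E^E=>5^E=>5^(S)=>5^(E)=>5^((S))=>5^((S^E))=>5^((S^E^E))=>5^((E^E^E))=>5^((5^E^E))=>5^((5^5^E))=>5^((5^5^5))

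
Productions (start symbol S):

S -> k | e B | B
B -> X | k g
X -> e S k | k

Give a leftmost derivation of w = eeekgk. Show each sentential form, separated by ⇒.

S⇒eB⇒eX⇒eeSk⇒eeeBk⇒eeekgk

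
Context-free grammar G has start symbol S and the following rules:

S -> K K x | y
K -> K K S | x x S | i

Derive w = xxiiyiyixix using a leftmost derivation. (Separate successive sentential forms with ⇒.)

S ⇒ KKx   [S -> K K x]
KKx ⇒ xxSKx   [K -> x x S]
xxSKx ⇒ xxKKxKx   [S -> K K x]
xxKKxKx ⇒ xxKKSKxKx   [K -> K K S]
xxKKSKxKx ⇒ xxKKSKSKxKx   [K -> K K S]
xxKKSKSKxKx ⇒ xxiKSKSKxKx   [K -> i]
xxiKSKSKxKx ⇒ xxiiSKSKxKx   [K -> i]
xxiiSKSKxKx ⇒ xxiiyKSKxKx   [S -> y]
xxiiyKSKxKx ⇒ xxiiyiSKxKx   [K -> i]
xxiiyiSKxKx ⇒ xxiiyiyKxKx   [S -> y]
xxiiyiyKxKx ⇒ xxiiyiyixKx   [K -> i]
xxiiyiyixKx ⇒ xxiiyiyixix   [K -> i]

S ⇒ KKx ⇒ xxSKx ⇒ xxKKxKx ⇒ xxKKSKxKx ⇒ xxKKSKSKxKx ⇒ xxiKSKSKxKx ⇒ xxiiSKSKxKx ⇒ xxiiyKSKxKx ⇒ xxiiyiSKxKx ⇒ xxiiyiyKxKx ⇒ xxiiyiyixKx ⇒ xxiiyiyixix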